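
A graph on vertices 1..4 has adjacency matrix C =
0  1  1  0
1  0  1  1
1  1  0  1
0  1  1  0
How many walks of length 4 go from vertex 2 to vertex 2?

15

The number of length-4 walks from vertex 2 to vertex 2 is entry (2,2) of C⁴, where C is the adjacency matrix.
C² = [[2, 1, 1, 2], [1, 3, 2, 1], [1, 2, 3, 1], [2, 1, 1, 2]]
C³ = [[2, 5, 5, 2], [5, 4, 5, 5], [5, 5, 4, 5], [2, 5, 5, 2]]
C⁴ = [[10, 9, 9, 10], [9, 15, 14, 9], [9, 14, 15, 9], [10, 9, 9, 10]]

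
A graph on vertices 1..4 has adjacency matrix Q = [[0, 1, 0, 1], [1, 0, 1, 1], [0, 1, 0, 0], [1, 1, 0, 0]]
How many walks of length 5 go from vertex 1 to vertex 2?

17

The number of length-5 walks from vertex 1 to vertex 2 is entry (1,2) of Q⁵, where Q is the adjacency matrix.
Q² = [[2, 1, 1, 1], [1, 3, 0, 1], [1, 0, 1, 1], [1, 1, 1, 2]]
Q³ = [[2, 4, 1, 3], [4, 2, 3, 4], [1, 3, 0, 1], [3, 4, 1, 2]]
Q⁴ = [[7, 6, 4, 6], [6, 11, 2, 6], [4, 2, 3, 4], [6, 6, 4, 7]]
Q⁵ = [[12, 17, 6, 13], [17, 14, 11, 17], [6, 11, 2, 6], [13, 17, 6, 12]]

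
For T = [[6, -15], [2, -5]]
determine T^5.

T² = T (a projection; rank 1, trace 1), so T^5 = T.

[[6, -15], [2, -5]]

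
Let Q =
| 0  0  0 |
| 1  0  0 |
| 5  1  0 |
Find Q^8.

[[0, 0, 0], [0, 0, 0], [0, 0, 0]]

Q is strictly triangular, hence nilpotent: Q^3 = 0, so Q^8 = 0.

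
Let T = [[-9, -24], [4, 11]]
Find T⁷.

tr T = 2 and det T = -3, so the characteristic polynomial is λ² − (2)λ + (-3) with roots -1 and 3.
Eigenvectors give P = [[3, -2], [-1, 1]] with P⁻¹ = [[1, 2], [1, 3]], and T = P·diag(-1, 3)·P⁻¹.
Then T⁷ = P·diag(-1, 2187)·P⁻¹ = [[-3, -4374], [1, 2187]] · [[1, 2], [1, 3]] = [[-4377, -13128], [2188, 6563]].

[[-4377, -13128], [2188, 6563]]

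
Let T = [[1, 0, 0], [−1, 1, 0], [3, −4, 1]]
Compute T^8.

T = I + N where N = [[0, 0, 0], [−1, 0, 0], [3, −4, 0]] is strictly lower-triangular, so N^3 = 0.
(I + N)^8 = I + 8·N + 28·N^2 = [[1, 0, 0], [−8, 1, 0], [136, −32, 1]].

[[1, 0, 0], [−8, 1, 0], [136, −32, 1]]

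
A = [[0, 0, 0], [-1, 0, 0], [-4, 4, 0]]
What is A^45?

A is strictly triangular, hence nilpotent: A^3 = 0, so A^45 = 0.

[[0, 0, 0], [0, 0, 0], [0, 0, 0]]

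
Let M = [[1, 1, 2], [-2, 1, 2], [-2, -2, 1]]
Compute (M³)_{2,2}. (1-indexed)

-13

M² = [[-5, -2, 6], [-8, -5, 0], [0, -6, -7]]
M³ = [[-13, -19, -8], [2, -13, -26], [26, 8, -19]]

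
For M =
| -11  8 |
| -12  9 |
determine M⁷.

tr M = -2 and det M = -3, so the characteristic polynomial is λ² − (-2)λ + (-3) with roots -3 and 1.
Eigenvectors give P = [[1, -2], [1, -3]] with P⁻¹ = [[3, -2], [1, -1]], and M = P·diag(-3, 1)·P⁻¹.
Then M⁷ = P·diag(-2187, 1)·P⁻¹ = [[-2187, -2], [-2187, -3]] · [[3, -2], [1, -1]] = [[-6563, 4376], [-6564, 4377]].

[[-6563, 4376], [-6564, 4377]]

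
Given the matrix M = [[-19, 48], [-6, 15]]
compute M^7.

[[-19675, 52464], [-6558, 17487]]

tr M = -4 and det M = 3, so the characteristic polynomial is λ² − (-4)λ + (3) with roots -3 and -1.
Eigenvectors give P = [[3, 8], [1, 3]] with P⁻¹ = [[3, -8], [-1, 3]], and M = P·diag(-3, -1)·P⁻¹.
Then M^7 = P·diag(-2187, -1)·P⁻¹ = [[-6561, -8], [-2187, -3]] · [[3, -8], [-1, 3]] = [[-19675, 52464], [-6558, 17487]].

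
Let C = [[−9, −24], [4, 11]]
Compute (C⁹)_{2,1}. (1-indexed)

tr C = 2 and det C = −3, so the characteristic polynomial is λ² − (2)λ + (−3) with roots −1 and 3.
Eigenvectors give P = [[−3, −2], [1, 1]] with P⁻¹ = [[−1, −2], [1, 3]], and C = P·diag(−1, 3)·P⁻¹.
Then C⁹ = P·diag(−1, 19683)·P⁻¹ = [[3, −39366], [−1, 19683]] · [[−1, −2], [1, 3]] = [[−39369, −118104], [19684, 59051]].

19684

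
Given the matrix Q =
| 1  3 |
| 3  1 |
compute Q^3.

[[28, 36], [36, 28]]

Q^2 = [[10, 6], [6, 10]]
Q^3 = [[28, 36], [36, 28]]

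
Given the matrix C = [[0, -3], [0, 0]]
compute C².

C is strictly triangular, hence nilpotent: C² = 0, so C² = 0.

[[0, 0], [0, 0]]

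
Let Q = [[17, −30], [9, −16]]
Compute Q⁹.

tr Q = 1 and det Q = −2, so the characteristic polynomial is λ² − (1)λ + (−2) with roots 2 and −1.
Eigenvectors give P = [[2, −5], [1, −3]] with P⁻¹ = [[3, −5], [1, −2]], and Q = P·diag(2, −1)·P⁻¹.
Then Q⁹ = P·diag(512, −1)·P⁻¹ = [[1024, 5], [512, 3]] · [[3, −5], [1, −2]] = [[3077, −5130], [1539, −2566]].

[[3077, −5130], [1539, −2566]]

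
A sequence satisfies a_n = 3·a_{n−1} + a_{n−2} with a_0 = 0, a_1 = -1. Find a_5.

With companion matrix A = [[3, 1], [1, 0]], [a_n, a_{n−1}]ᵀ = A·[a_{n−1}, a_{n−2}]ᵀ, so [a_5, a_4]ᵀ = A⁴·[a_1, a_0]ᵀ.
A⁴ = [[109, 33], [33, 10]], giving [a_5, a_4]ᵀ = [[-109], [-33]].

-109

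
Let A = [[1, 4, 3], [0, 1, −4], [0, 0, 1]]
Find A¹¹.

A = I + N where N = [[0, 4, 3], [0, 0, −4], [0, 0, 0]] is strictly upper-triangular, so N³ = 0.
(I + N)¹¹ = I + 11·N + 55·N² = [[1, 44, −847], [0, 1, −44], [0, 0, 1]].

[[1, 44, −847], [0, 1, −44], [0, 0, 1]]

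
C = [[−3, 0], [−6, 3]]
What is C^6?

[[729, 0], [0, 729]]

tr C = 0 and det C = −9, so the characteristic polynomial is λ² − (0)λ + (−9) with roots 3 and −3.
Eigenvectors give P = [[0, 1], [−1, 1]] with P⁻¹ = [[1, −1], [1, 0]], and C = P·diag(3, −3)·P⁻¹.
Then C^6 = P·diag(729, 729)·P⁻¹ = [[0, 729], [−729, 729]] · [[1, −1], [1, 0]] = [[729, 0], [0, 729]].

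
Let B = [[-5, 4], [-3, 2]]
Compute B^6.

tr B = -3 and det B = 2, so the characteristic polynomial is λ² − (-3)λ + (2) with roots -1 and -2.
Eigenvectors give P = [[1, 4], [1, 3]] with P⁻¹ = [[-3, 4], [1, -1]], and B = P·diag(-1, -2)·P⁻¹.
Then B^6 = P·diag(1, 64)·P⁻¹ = [[1, 256], [1, 192]] · [[-3, 4], [1, -1]] = [[253, -252], [189, -188]].

[[253, -252], [189, -188]]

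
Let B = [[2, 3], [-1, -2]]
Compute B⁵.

[[2, 3], [-1, -2]]

B² = I (check: tr B = 0 and det B = -1), so B⁵ = B since 5 is odd.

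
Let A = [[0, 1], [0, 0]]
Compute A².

[[0, 0], [0, 0]]

A is strictly triangular, hence nilpotent: A² = 0, so A² = 0.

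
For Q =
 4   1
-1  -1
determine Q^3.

[[57, 12], [-12, -3]]

Q^2 = [[15, 3], [-3, 0]]
Q^3 = [[57, 12], [-12, -3]]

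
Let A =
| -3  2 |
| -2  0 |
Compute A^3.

[[-3, 10], [-10, 12]]

A^2 = [[5, -6], [6, -4]]
A^3 = [[-3, 10], [-10, 12]]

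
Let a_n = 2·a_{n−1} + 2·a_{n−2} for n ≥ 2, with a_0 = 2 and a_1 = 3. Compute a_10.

With companion matrix C = [[2, 2], [1, 0]], [a_n, a_{n−1}]ᵀ = C·[a_{n−1}, a_{n−2}]ᵀ, so [a_10, a_9]ᵀ = C⁹·[a_1, a_0]ᵀ.
C⁹ = [[6688, 4896], [2448, 1792]], giving [a_10, a_9]ᵀ = [[29856], [10928]].

29856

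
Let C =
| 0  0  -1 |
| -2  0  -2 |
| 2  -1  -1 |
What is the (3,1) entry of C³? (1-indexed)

0

C² = [[-2, 1, 1], [-4, 2, 4], [0, 1, 1]]
C³ = [[0, -1, -1], [4, -4, -4], [0, -1, -3]]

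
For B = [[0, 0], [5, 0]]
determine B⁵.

B is strictly triangular, hence nilpotent: B² = 0, so B⁵ = 0.

[[0, 0], [0, 0]]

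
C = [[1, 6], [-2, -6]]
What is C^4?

[[-179, -390], [130, 276]]

tr C = -5 and det C = 6, so the characteristic polynomial is λ² − (-5)λ + (6) with roots -2 and -3.
Eigenvectors give P = [[2, 3], [-1, -2]] with P⁻¹ = [[2, 3], [-1, -2]], and C = P·diag(-2, -3)·P⁻¹.
Then C^4 = P·diag(16, 81)·P⁻¹ = [[32, 243], [-16, -162]] · [[2, 3], [-1, -2]] = [[-179, -390], [130, 276]].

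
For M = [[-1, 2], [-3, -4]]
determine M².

[[-5, -10], [15, 10]]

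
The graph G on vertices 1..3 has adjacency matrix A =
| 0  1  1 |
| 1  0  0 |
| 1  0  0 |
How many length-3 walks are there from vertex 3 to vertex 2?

The number of length-3 walks from vertex 3 to vertex 2 is entry (3,2) of A^3, where A is the adjacency matrix.
A^2 = [[2, 0, 0], [0, 1, 1], [0, 1, 1]]
A^3 = [[0, 2, 2], [2, 0, 0], [2, 0, 0]]

0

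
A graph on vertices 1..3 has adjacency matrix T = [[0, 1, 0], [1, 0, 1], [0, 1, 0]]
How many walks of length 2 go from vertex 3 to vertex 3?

The number of length-2 walks from vertex 3 to vertex 3 is entry (3,3) of T², where T is the adjacency matrix.
T² = [[1, 0, 1], [0, 2, 0], [1, 0, 1]]

1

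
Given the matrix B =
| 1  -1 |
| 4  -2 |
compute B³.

[[1, 1], [-4, 4]]

B² = [[-3, 1], [-4, 0]]
B³ = [[1, 1], [-4, 4]]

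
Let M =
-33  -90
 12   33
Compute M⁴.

tr M = 0 and det M = -9, so the characteristic polynomial is λ² − (0)λ + (-9) with roots 3 and -3.
Eigenvectors give P = [[-5, -3], [2, 1]] with P⁻¹ = [[1, 3], [-2, -5]], and M = P·diag(3, -3)·P⁻¹.
Then M⁴ = P·diag(81, 81)·P⁻¹ = [[-405, -243], [162, 81]] · [[1, 3], [-2, -5]] = [[81, 0], [0, 81]].

[[81, 0], [0, 81]]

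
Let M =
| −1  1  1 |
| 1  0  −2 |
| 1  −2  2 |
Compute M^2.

[[3, −3, −1], [−3, 5, −3], [−1, −3, 9]]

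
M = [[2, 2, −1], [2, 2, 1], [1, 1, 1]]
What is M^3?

M^2 = [[7, 7, −1], [9, 9, 1], [5, 5, 1]]
M^3 = [[27, 27, −1], [37, 37, 1], [21, 21, 1]]

[[27, 27, −1], [37, 37, 1], [21, 21, 1]]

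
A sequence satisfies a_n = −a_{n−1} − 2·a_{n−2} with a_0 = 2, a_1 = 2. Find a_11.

2

With companion matrix B = [[−1, −2], [1, 0]], [a_n, a_{n−1}]ᵀ = B·[a_{n−1}, a_{n−2}]ᵀ, so [a_11, a_10]ᵀ = B¹⁰·[a_1, a_0]ᵀ.
B¹⁰ = [[23, −22], [11, 34]], giving [a_11, a_10]ᵀ = [[2], [90]].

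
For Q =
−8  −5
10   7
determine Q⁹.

tr Q = −1 and det Q = −6, so the characteristic polynomial is λ² − (−1)λ + (−6) with roots −3 and 2.
Eigenvectors give P = [[−1, −1], [1, 2]] with P⁻¹ = [[−2, −1], [1, 1]], and Q = P·diag(−3, 2)·P⁻¹.
Then Q⁹ = P·diag(−19683, 512)·P⁻¹ = [[19683, −512], [−19683, 1024]] · [[−2, −1], [1, 1]] = [[−39878, −20195], [40390, 20707]].

[[−39878, −20195], [40390, 20707]]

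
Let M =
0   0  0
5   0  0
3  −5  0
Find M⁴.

M is strictly triangular, hence nilpotent: M³ = 0, so M⁴ = 0.

[[0, 0, 0], [0, 0, 0], [0, 0, 0]]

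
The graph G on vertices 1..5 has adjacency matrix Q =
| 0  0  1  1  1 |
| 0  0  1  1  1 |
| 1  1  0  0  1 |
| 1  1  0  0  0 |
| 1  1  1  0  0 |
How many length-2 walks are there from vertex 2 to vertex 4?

0

The number of length-2 walks from vertex 2 to vertex 4 is entry (2,4) of Q², where Q is the adjacency matrix.
Q² = [[3, 3, 1, 0, 1], [3, 3, 1, 0, 1], [1, 1, 3, 2, 2], [0, 0, 2, 2, 2], [1, 1, 2, 2, 3]]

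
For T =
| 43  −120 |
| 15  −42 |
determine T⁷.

[[20707, −55560], [6945, −18648]]

tr T = 1 and det T = −6, so the characteristic polynomial is λ² − (1)λ + (−6) with roots 3 and −2.
Eigenvectors give P = [[3, −8], [1, −3]] with P⁻¹ = [[3, −8], [1, −3]], and T = P·diag(3, −2)·P⁻¹.
Then T⁷ = P·diag(2187, −128)·P⁻¹ = [[6561, 1024], [2187, 384]] · [[3, −8], [1, −3]] = [[20707, −55560], [6945, −18648]].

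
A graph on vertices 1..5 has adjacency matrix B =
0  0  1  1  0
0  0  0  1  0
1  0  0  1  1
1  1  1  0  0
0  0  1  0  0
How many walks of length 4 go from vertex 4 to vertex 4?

12

The number of length-4 walks from vertex 4 to vertex 4 is entry (4,4) of B⁴, where B is the adjacency matrix.
B² = [[2, 1, 1, 1, 1], [1, 1, 1, 0, 0], [1, 1, 3, 1, 0], [1, 0, 1, 3, 1], [1, 0, 0, 1, 1]]
B³ = [[2, 1, 4, 4, 1], [1, 0, 1, 3, 1], [4, 1, 2, 5, 3], [4, 3, 5, 2, 1], [1, 1, 3, 1, 0]]
B⁴ = [[8, 4, 7, 7, 4], [4, 3, 5, 2, 1], [7, 5, 12, 7, 2], [7, 2, 7, 12, 5], [4, 1, 2, 5, 3]]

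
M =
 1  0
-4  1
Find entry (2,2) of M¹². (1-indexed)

M = I + N where N = [[0, 0], [-4, 0]] is strictly lower-triangular, so N² = 0.
(I + N)¹² = I + 12·N = [[1, 0], [-48, 1]].

1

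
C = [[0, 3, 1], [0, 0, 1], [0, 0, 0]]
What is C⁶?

[[0, 0, 0], [0, 0, 0], [0, 0, 0]]

C is strictly triangular, hence nilpotent: C³ = 0, so C⁶ = 0.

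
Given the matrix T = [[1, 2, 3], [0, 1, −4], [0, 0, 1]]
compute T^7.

[[1, 14, −147], [0, 1, −28], [0, 0, 1]]

T = I + N where N = [[0, 2, 3], [0, 0, −4], [0, 0, 0]] is strictly upper-triangular, so N^3 = 0.
(I + N)^7 = I + 7·N + 21·N^2 = [[1, 14, −147], [0, 1, −28], [0, 0, 1]].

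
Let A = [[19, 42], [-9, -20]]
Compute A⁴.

[[-89, -210], [45, 106]]

tr A = -1 and det A = -2, so the characteristic polynomial is λ² − (-1)λ + (-2) with roots 1 and -2.
Eigenvectors give P = [[7, -2], [-3, 1]] with P⁻¹ = [[1, 2], [3, 7]], and A = P·diag(1, -2)·P⁻¹.
Then A⁴ = P·diag(1, 16)·P⁻¹ = [[7, -32], [-3, 16]] · [[1, 2], [3, 7]] = [[-89, -210], [45, 106]].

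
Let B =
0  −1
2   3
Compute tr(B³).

9

tr B = 3 and det B = 2, so the characteristic polynomial is λ² − (3)λ + (2) with roots 2 and 1.
Eigenvectors give P = [[−1, −1], [2, 1]] with P⁻¹ = [[1, 1], [−2, −1]], and B = P·diag(2, 1)·P⁻¹.
Then B³ = P·diag(8, 1)·P⁻¹ = [[−8, −1], [16, 1]] · [[1, 1], [−2, −1]] = [[−6, −7], [14, 15]].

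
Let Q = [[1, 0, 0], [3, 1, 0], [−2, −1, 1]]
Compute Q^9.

Q = I + N where N = [[0, 0, 0], [3, 0, 0], [−2, −1, 0]] is strictly lower-triangular, so N^3 = 0.
(I + N)^9 = I + 9·N + 36·N^2 = [[1, 0, 0], [27, 1, 0], [−126, −9, 1]].

[[1, 0, 0], [27, 1, 0], [−126, −9, 1]]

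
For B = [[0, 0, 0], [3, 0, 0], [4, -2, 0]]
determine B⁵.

B is strictly triangular, hence nilpotent: B³ = 0, so B⁵ = 0.

[[0, 0, 0], [0, 0, 0], [0, 0, 0]]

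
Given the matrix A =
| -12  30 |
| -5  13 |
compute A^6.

[[-1266, 3990], [-665, 2059]]

tr A = 1 and det A = -6, so the characteristic polynomial is λ² − (1)λ + (-6) with roots 3 and -2.
Eigenvectors give P = [[2, 3], [1, 1]] with P⁻¹ = [[-1, 3], [1, -2]], and A = P·diag(3, -2)·P⁻¹.
Then A^6 = P·diag(729, 64)·P⁻¹ = [[1458, 192], [729, 64]] · [[-1, 3], [1, -2]] = [[-1266, 3990], [-665, 2059]].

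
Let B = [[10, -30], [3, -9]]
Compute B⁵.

[[10, -30], [3, -9]]

B² = B (a projection; rank 1, trace 1), so B⁵ = B.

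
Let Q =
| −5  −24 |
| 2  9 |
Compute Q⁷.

tr Q = 4 and det Q = 3, so the characteristic polynomial is λ² − (4)λ + (3) with roots 3 and 1.
Eigenvectors give P = [[−3, 4], [1, −1]] with P⁻¹ = [[1, 4], [1, 3]], and Q = P·diag(3, 1)·P⁻¹.
Then Q⁷ = P·diag(2187, 1)·P⁻¹ = [[−6561, 4], [2187, −1]] · [[1, 4], [1, 3]] = [[−6557, −26232], [2186, 8745]].

[[−6557, −26232], [2186, 8745]]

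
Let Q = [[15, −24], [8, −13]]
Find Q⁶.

[[2913, −4368], [1456, −2183]]

tr Q = 2 and det Q = −3, so the characteristic polynomial is λ² − (2)λ + (−3) with roots 3 and −1.
Eigenvectors give P = [[−2, 3], [−1, 2]] with P⁻¹ = [[−2, 3], [−1, 2]], and Q = P·diag(3, −1)·P⁻¹.
Then Q⁶ = P·diag(729, 1)·P⁻¹ = [[−1458, 3], [−729, 2]] · [[−2, 3], [−1, 2]] = [[2913, −4368], [1456, −2183]].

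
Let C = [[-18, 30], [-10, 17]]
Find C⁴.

[[276, -390], [130, -179]]

tr C = -1 and det C = -6, so the characteristic polynomial is λ² − (-1)λ + (-6) with roots -3 and 2.
Eigenvectors give P = [[2, -3], [1, -2]] with P⁻¹ = [[2, -3], [1, -2]], and C = P·diag(-3, 2)·P⁻¹.
Then C⁴ = P·diag(81, 16)·P⁻¹ = [[162, -48], [81, -32]] · [[2, -3], [1, -2]] = [[276, -390], [130, -179]].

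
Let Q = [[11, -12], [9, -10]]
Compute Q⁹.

tr Q = 1 and det Q = -2, so the characteristic polynomial is λ² − (1)λ + (-2) with roots -1 and 2.
Eigenvectors give P = [[1, 4], [1, 3]] with P⁻¹ = [[-3, 4], [1, -1]], and Q = P·diag(-1, 2)·P⁻¹.
Then Q⁹ = P·diag(-1, 512)·P⁻¹ = [[-1, 2048], [-1, 1536]] · [[-3, 4], [1, -1]] = [[2051, -2052], [1539, -1540]].

[[2051, -2052], [1539, -1540]]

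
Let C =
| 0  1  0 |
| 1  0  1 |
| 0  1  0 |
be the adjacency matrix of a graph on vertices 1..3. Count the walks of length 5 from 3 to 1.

The number of length-5 walks from vertex 3 to vertex 1 is entry (3,1) of C⁵, where C is the adjacency matrix.
C² = [[1, 0, 1], [0, 2, 0], [1, 0, 1]]
C³ = [[0, 2, 0], [2, 0, 2], [0, 2, 0]]
C⁴ = [[2, 0, 2], [0, 4, 0], [2, 0, 2]]
C⁵ = [[0, 4, 0], [4, 0, 4], [0, 4, 0]]

0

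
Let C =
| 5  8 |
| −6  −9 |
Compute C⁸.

[[−19679, −26240], [19680, 26241]]

tr C = −4 and det C = 3, so the characteristic polynomial is λ² − (−4)λ + (3) with roots −1 and −3.
Eigenvectors give P = [[4, −1], [−3, 1]] with P⁻¹ = [[1, 1], [3, 4]], and C = P·diag(−1, −3)·P⁻¹.
Then C⁸ = P·diag(1, 6561)·P⁻¹ = [[4, −6561], [−3, 6561]] · [[1, 1], [3, 4]] = [[−19679, −26240], [19680, 26241]].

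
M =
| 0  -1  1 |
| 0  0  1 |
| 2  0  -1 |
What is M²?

[[2, 0, -2], [2, 0, -1], [-2, -2, 3]]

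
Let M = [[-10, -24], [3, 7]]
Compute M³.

[[-64, -168], [21, 55]]

tr M = -3 and det M = 2, so the characteristic polynomial is λ² − (-3)λ + (2) with roots -1 and -2.
Eigenvectors give P = [[-8, -3], [3, 1]] with P⁻¹ = [[1, 3], [-3, -8]], and M = P·diag(-1, -2)·P⁻¹.
Then M³ = P·diag(-1, -8)·P⁻¹ = [[8, 24], [-3, -8]] · [[1, 3], [-3, -8]] = [[-64, -168], [21, 55]].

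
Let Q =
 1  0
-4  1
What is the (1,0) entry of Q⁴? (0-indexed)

Q = I + N where N = [[0, 0], [-4, 0]] is strictly lower-triangular, so N² = 0.
(I + N)⁴ = I + 4·N = [[1, 0], [-16, 1]].

-16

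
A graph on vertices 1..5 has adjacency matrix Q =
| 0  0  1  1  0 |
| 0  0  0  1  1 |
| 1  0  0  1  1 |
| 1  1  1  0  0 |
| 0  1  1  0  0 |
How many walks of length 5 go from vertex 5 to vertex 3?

The number of length-5 walks from vertex 5 to vertex 3 is entry (5,3) of Q⁵, where Q is the adjacency matrix.
Q² = [[2, 1, 1, 1, 1], [1, 2, 2, 0, 0], [1, 2, 3, 1, 0], [1, 0, 1, 3, 2], [1, 0, 0, 2, 2]]
Q³ = [[2, 2, 4, 4, 2], [2, 0, 1, 5, 4], [4, 1, 2, 6, 5], [4, 5, 6, 2, 1], [2, 4, 5, 1, 0]]
Q⁴ = [[8, 6, 8, 8, 6], [6, 9, 11, 3, 1], [8, 11, 15, 7, 3], [8, 3, 7, 15, 11], [6, 1, 3, 11, 9]]
Q⁵ = [[16, 14, 22, 22, 14], [14, 4, 10, 26, 20], [22, 10, 18, 34, 26], [22, 26, 34, 18, 10], [14, 20, 26, 10, 4]]

26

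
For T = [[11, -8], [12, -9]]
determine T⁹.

tr T = 2 and det T = -3, so the characteristic polynomial is λ² − (2)λ + (-3) with roots 3 and -1.
Eigenvectors give P = [[1, -2], [1, -3]] with P⁻¹ = [[3, -2], [1, -1]], and T = P·diag(3, -1)·P⁻¹.
Then T⁹ = P·diag(19683, -1)·P⁻¹ = [[19683, 2], [19683, 3]] · [[3, -2], [1, -1]] = [[59051, -39368], [59052, -39369]].

[[59051, -39368], [59052, -39369]]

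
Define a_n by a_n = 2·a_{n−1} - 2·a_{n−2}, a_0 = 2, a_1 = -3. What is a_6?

40

With companion matrix C = [[2, -2], [1, 0]], [a_n, a_{n−1}]ᵀ = C·[a_{n−1}, a_{n−2}]ᵀ, so [a_6, a_5]ᵀ = C^5·[a_1, a_0]ᵀ.
C^5 = [[-8, 8], [-4, 0]], giving [a_6, a_5]ᵀ = [[40], [12]].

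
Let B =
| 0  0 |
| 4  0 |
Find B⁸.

B is strictly triangular, hence nilpotent: B² = 0, so B⁸ = 0.

[[0, 0], [0, 0]]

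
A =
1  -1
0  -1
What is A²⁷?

A² = I (check: tr A = 0 and det A = -1), so A²⁷ = A since 27 is odd.

[[1, -1], [0, -1]]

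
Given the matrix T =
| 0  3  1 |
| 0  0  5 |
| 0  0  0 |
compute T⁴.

T is strictly triangular, hence nilpotent: T³ = 0, so T⁴ = 0.

[[0, 0, 0], [0, 0, 0], [0, 0, 0]]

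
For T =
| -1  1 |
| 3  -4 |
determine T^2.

[[4, -5], [-15, 19]]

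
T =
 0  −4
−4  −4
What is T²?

[[16, 16], [16, 32]]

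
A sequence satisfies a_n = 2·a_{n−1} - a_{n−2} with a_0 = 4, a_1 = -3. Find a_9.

-59

With companion matrix M = [[2, -1], [1, 0]], [a_n, a_{n−1}]ᵀ = M·[a_{n−1}, a_{n−2}]ᵀ, so [a_9, a_8]ᵀ = M^8·[a_1, a_0]ᵀ.
M^8 = [[9, -8], [8, -7]], giving [a_9, a_8]ᵀ = [[-59], [-52]].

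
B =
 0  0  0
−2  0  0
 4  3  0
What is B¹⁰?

B is strictly triangular, hence nilpotent: B³ = 0, so B¹⁰ = 0.

[[0, 0, 0], [0, 0, 0], [0, 0, 0]]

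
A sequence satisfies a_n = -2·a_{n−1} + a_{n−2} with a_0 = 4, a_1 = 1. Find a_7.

-111

With companion matrix M = [[-2, 1], [1, 0]], [a_n, a_{n−1}]ᵀ = M·[a_{n−1}, a_{n−2}]ᵀ, so [a_7, a_6]ᵀ = M⁶·[a_1, a_0]ᵀ.
M⁶ = [[169, -70], [-70, 29]], giving [a_7, a_6]ᵀ = [[-111], [46]].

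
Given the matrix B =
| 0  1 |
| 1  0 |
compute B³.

B² = I (check: tr B = 0 and det B = −1), so B³ = B since 3 is odd.

[[0, 1], [1, 0]]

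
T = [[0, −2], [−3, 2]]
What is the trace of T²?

16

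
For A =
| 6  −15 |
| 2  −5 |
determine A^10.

A² = A (a projection; rank 1, trace 1), so A^10 = A.

[[6, −15], [2, −5]]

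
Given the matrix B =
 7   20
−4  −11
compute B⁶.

[[−2911, −7280], [1456, 3641]]

tr B = −4 and det B = 3, so the characteristic polynomial is λ² − (−4)λ + (3) with roots −3 and −1.
Eigenvectors give P = [[−2, 5], [1, −2]] with P⁻¹ = [[2, 5], [1, 2]], and B = P·diag(−3, −1)·P⁻¹.
Then B⁶ = P·diag(729, 1)·P⁻¹ = [[−1458, 5], [729, −2]] · [[2, 5], [1, 2]] = [[−2911, −7280], [1456, 3641]].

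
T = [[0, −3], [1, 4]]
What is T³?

T² = [[−3, −12], [4, 13]]
T³ = [[−12, −39], [13, 40]]

[[−12, −39], [13, 40]]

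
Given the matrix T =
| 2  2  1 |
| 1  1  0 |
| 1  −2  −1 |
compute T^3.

T^2 = [[7, 4, 1], [3, 3, 1], [−1, 2, 2]]
T^3 = [[19, 16, 6], [10, 7, 2], [2, −4, −3]]

[[19, 16, 6], [10, 7, 2], [2, −4, −3]]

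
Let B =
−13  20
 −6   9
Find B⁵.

tr B = −4 and det B = 3, so the characteristic polynomial is λ² − (−4)λ + (3) with roots −3 and −1.
Eigenvectors give P = [[2, −5], [1, −3]] with P⁻¹ = [[3, −5], [1, −2]], and B = P·diag(−3, −1)·P⁻¹.
Then B⁵ = P·diag(−243, −1)·P⁻¹ = [[−486, 5], [−243, 3]] · [[3, −5], [1, −2]] = [[−1453, 2420], [−726, 1209]].

[[−1453, 2420], [−726, 1209]]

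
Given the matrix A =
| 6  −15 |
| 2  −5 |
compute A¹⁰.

[[6, −15], [2, −5]]

A² = A (a projection; rank 1, trace 1), so A¹⁰ = A.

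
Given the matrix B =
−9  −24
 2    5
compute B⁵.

tr B = −4 and det B = 3, so the characteristic polynomial is λ² − (−4)λ + (3) with roots −1 and −3.
Eigenvectors give P = [[−3, 4], [1, −1]] with P⁻¹ = [[1, 4], [1, 3]], and B = P·diag(−1, −3)·P⁻¹.
Then B⁵ = P·diag(−1, −243)·P⁻¹ = [[3, −972], [−1, 243]] · [[1, 4], [1, 3]] = [[−969, −2904], [242, 725]].

[[−969, −2904], [242, 725]]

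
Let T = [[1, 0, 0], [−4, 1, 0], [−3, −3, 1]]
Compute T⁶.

T = I + N where N = [[0, 0, 0], [−4, 0, 0], [−3, −3, 0]] is strictly lower-triangular, so N³ = 0.
(I + N)⁶ = I + 6·N + 15·N² = [[1, 0, 0], [−24, 1, 0], [162, −18, 1]].

[[1, 0, 0], [−24, 1, 0], [162, −18, 1]]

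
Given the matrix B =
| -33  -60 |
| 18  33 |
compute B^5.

tr B = 0 and det B = -9, so the characteristic polynomial is λ² − (0)λ + (-9) with roots 3 and -3.
Eigenvectors give P = [[-5, -2], [3, 1]] with P⁻¹ = [[1, 2], [-3, -5]], and B = P·diag(3, -3)·P⁻¹.
Then B^5 = P·diag(243, -243)·P⁻¹ = [[-1215, 486], [729, -243]] · [[1, 2], [-3, -5]] = [[-2673, -4860], [1458, 2673]].

[[-2673, -4860], [1458, 2673]]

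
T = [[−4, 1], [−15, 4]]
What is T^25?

T² = I (check: tr T = 0 and det T = −1), so T^25 = T since 25 is odd.

[[−4, 1], [−15, 4]]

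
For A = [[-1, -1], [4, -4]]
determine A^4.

[[-91, 45], [-180, 44]]

A^2 = [[-3, 5], [-20, 12]]
A^3 = [[23, -17], [68, -28]]
A^4 = [[-91, 45], [-180, 44]]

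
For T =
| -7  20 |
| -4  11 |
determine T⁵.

[[-967, 2420], [-484, 1211]]

tr T = 4 and det T = 3, so the characteristic polynomial is λ² − (4)λ + (3) with roots 1 and 3.
Eigenvectors give P = [[5, 2], [2, 1]] with P⁻¹ = [[1, -2], [-2, 5]], and T = P·diag(1, 3)·P⁻¹.
Then T⁵ = P·diag(1, 243)·P⁻¹ = [[5, 486], [2, 243]] · [[1, -2], [-2, 5]] = [[-967, 2420], [-484, 1211]].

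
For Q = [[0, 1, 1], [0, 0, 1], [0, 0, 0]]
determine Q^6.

Q is strictly triangular, hence nilpotent: Q^3 = 0, so Q^6 = 0.

[[0, 0, 0], [0, 0, 0], [0, 0, 0]]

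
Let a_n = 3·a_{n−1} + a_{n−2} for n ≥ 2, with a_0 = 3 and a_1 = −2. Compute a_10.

With companion matrix T = [[3, 1], [1, 0]], [a_n, a_{n−1}]ᵀ = T·[a_{n−1}, a_{n−2}]ᵀ, so [a_10, a_9]ᵀ = T⁹·[a_1, a_0]ᵀ.
T⁹ = [[42837, 12970], [12970, 3927]], giving [a_10, a_9]ᵀ = [[−46764], [−14159]].

−46764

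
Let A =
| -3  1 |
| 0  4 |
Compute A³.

[[-27, 13], [0, 64]]

A² = [[9, 1], [0, 16]]
A³ = [[-27, 13], [0, 64]]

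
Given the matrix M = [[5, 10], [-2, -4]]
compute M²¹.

M² = M (a projection; rank 1, trace 1), so M²¹ = M.

[[5, 10], [-2, -4]]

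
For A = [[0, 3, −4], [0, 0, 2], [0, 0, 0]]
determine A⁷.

A is strictly triangular, hence nilpotent: A³ = 0, so A⁷ = 0.

[[0, 0, 0], [0, 0, 0], [0, 0, 0]]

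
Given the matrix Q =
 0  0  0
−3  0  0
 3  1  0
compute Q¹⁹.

Q is strictly triangular, hence nilpotent: Q³ = 0, so Q¹⁹ = 0.

[[0, 0, 0], [0, 0, 0], [0, 0, 0]]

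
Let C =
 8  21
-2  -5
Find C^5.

tr C = 3 and det C = 2, so the characteristic polynomial is λ² − (3)λ + (2) with roots 1 and 2.
Eigenvectors give P = [[-3, 7], [1, -2]] with P⁻¹ = [[2, 7], [1, 3]], and C = P·diag(1, 2)·P⁻¹.
Then C^5 = P·diag(1, 32)·P⁻¹ = [[-3, 224], [1, -64]] · [[2, 7], [1, 3]] = [[218, 651], [-62, -185]].

[[218, 651], [-62, -185]]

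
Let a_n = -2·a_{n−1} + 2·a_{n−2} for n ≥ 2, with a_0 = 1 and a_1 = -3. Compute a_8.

With companion matrix B = [[-2, 2], [1, 0]], [a_n, a_{n−1}]ᵀ = B·[a_{n−1}, a_{n−2}]ᵀ, so [a_8, a_7]ᵀ = B⁷·[a_1, a_0]ᵀ.
B⁷ = [[-896, 656], [328, -240]], giving [a_8, a_7]ᵀ = [[3344], [-1224]].

3344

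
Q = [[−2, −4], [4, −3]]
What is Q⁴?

Q² = [[−12, 20], [−20, −7]]
Q³ = [[104, −12], [12, 101]]
Q⁴ = [[−256, −380], [380, −351]]

[[−256, −380], [380, −351]]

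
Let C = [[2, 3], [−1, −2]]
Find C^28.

C² = I (check: tr C = 0 and det C = −1), so C^28 = I since 28 is even.

[[1, 0], [0, 1]]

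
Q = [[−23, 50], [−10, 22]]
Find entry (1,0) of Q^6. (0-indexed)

tr Q = −1 and det Q = −6, so the characteristic polynomial is λ² − (−1)λ + (−6) with roots 2 and −3.
Eigenvectors give P = [[−2, 5], [−1, 2]] with P⁻¹ = [[2, −5], [1, −2]], and Q = P·diag(2, −3)·P⁻¹.
Then Q^6 = P·diag(64, 729)·P⁻¹ = [[−128, 3645], [−64, 1458]] · [[2, −5], [1, −2]] = [[3389, −6650], [1330, −2596]].

1330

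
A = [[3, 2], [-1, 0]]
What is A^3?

[[15, 14], [-7, -6]]

tr A = 3 and det A = 2, so the characteristic polynomial is λ² − (3)λ + (2) with roots 2 and 1.
Eigenvectors give P = [[-2, -1], [1, 1]] with P⁻¹ = [[-1, -1], [1, 2]], and A = P·diag(2, 1)·P⁻¹.
Then A^3 = P·diag(8, 1)·P⁻¹ = [[-16, -1], [8, 1]] · [[-1, -1], [1, 2]] = [[15, 14], [-7, -6]].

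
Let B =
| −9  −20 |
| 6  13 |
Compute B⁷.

[[−10929, −21860], [6558, 13117]]

tr B = 4 and det B = 3, so the characteristic polynomial is λ² − (4)λ + (3) with roots 3 and 1.
Eigenvectors give P = [[−5, −2], [3, 1]] with P⁻¹ = [[1, 2], [−3, −5]], and B = P·diag(3, 1)·P⁻¹.
Then B⁷ = P·diag(2187, 1)·P⁻¹ = [[−10935, −2], [6561, 1]] · [[1, 2], [−3, −5]] = [[−10929, −21860], [6558, 13117]].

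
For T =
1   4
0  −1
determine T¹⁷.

T² = I (check: tr T = 0 and det T = −1), so T¹⁷ = T since 17 is odd.

[[1, 4], [0, −1]]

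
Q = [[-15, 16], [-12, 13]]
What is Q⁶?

[[2913, -2912], [2184, -2183]]

tr Q = -2 and det Q = -3, so the characteristic polynomial is λ² − (-2)λ + (-3) with roots -3 and 1.
Eigenvectors give P = [[4, 1], [3, 1]] with P⁻¹ = [[1, -1], [-3, 4]], and Q = P·diag(-3, 1)·P⁻¹.
Then Q⁶ = P·diag(729, 1)·P⁻¹ = [[2916, 1], [2187, 1]] · [[1, -1], [-3, 4]] = [[2913, -2912], [2184, -2183]].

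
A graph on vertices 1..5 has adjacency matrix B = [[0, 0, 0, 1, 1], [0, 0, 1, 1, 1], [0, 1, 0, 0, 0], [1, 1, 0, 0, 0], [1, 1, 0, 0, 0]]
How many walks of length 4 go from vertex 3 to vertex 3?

3

The number of length-4 walks from vertex 3 to vertex 3 is entry (3,3) of B⁴, where B is the adjacency matrix.
B² = [[2, 2, 0, 0, 0], [2, 3, 0, 0, 0], [0, 0, 1, 1, 1], [0, 0, 1, 2, 2], [0, 0, 1, 2, 2]]
B³ = [[0, 0, 2, 4, 4], [0, 0, 3, 5, 5], [2, 3, 0, 0, 0], [4, 5, 0, 0, 0], [4, 5, 0, 0, 0]]
B⁴ = [[8, 10, 0, 0, 0], [10, 13, 0, 0, 0], [0, 0, 3, 5, 5], [0, 0, 5, 9, 9], [0, 0, 5, 9, 9]]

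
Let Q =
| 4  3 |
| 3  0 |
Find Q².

[[25, 12], [12, 9]]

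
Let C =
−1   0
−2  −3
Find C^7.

[[−1, 0], [−2186, −2187]]

tr C = −4 and det C = 3, so the characteristic polynomial is λ² − (−4)λ + (3) with roots −1 and −3.
Eigenvectors give P = [[−1, 0], [1, 1]] with P⁻¹ = [[−1, 0], [1, 1]], and C = P·diag(−1, −3)·P⁻¹.
Then C^7 = P·diag(−1, −2187)·P⁻¹ = [[1, 0], [−1, −2187]] · [[−1, 0], [1, 1]] = [[−1, 0], [−2186, −2187]].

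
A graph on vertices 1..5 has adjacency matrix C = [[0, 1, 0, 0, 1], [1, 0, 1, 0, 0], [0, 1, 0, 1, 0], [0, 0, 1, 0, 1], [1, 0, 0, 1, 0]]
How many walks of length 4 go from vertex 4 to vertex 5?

The number of length-4 walks from vertex 4 to vertex 5 is entry (4,5) of C⁴, where C is the adjacency matrix.
C² = [[2, 0, 1, 1, 0], [0, 2, 0, 1, 1], [1, 0, 2, 0, 1], [1, 1, 0, 2, 0], [0, 1, 1, 0, 2]]
C³ = [[0, 3, 1, 1, 3], [3, 0, 3, 1, 1], [1, 3, 0, 3, 1], [1, 1, 3, 0, 3], [3, 1, 1, 3, 0]]
C⁴ = [[6, 1, 4, 4, 1], [1, 6, 1, 4, 4], [4, 1, 6, 1, 4], [4, 4, 1, 6, 1], [1, 4, 4, 1, 6]]

1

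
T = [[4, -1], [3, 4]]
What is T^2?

[[13, -8], [24, 13]]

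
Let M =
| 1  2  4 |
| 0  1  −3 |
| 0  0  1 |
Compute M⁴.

M = I + N where N = [[0, 2, 4], [0, 0, −3], [0, 0, 0]] is strictly upper-triangular, so N³ = 0.
(I + N)⁴ = I + 4·N + 6·N² = [[1, 8, −20], [0, 1, −12], [0, 0, 1]].

[[1, 8, −20], [0, 1, −12], [0, 0, 1]]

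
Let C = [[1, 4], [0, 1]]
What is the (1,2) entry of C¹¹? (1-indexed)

44

C = I + N where N = [[0, 4], [0, 0]] is strictly upper-triangular, so N² = 0.
(I + N)¹¹ = I + 11·N = [[1, 44], [0, 1]].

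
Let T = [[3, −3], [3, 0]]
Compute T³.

T² = [[0, −9], [9, −9]]
T³ = [[−27, 0], [0, −27]]

[[−27, 0], [0, −27]]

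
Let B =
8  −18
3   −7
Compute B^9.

tr B = 1 and det B = −2, so the characteristic polynomial is λ² − (1)λ + (−2) with roots 2 and −1.
Eigenvectors give P = [[3, 2], [1, 1]] with P⁻¹ = [[1, −2], [−1, 3]], and B = P·diag(2, −1)·P⁻¹.
Then B^9 = P·diag(512, −1)·P⁻¹ = [[1536, −2], [512, −1]] · [[1, −2], [−1, 3]] = [[1538, −3078], [513, −1027]].

[[1538, −3078], [513, −1027]]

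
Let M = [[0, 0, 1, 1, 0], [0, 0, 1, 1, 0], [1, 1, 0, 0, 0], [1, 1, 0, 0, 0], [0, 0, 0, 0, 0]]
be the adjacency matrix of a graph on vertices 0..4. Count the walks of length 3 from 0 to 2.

4

The number of length-3 walks from vertex 0 to vertex 2 is entry (0,2) of M³, where M is the adjacency matrix.
M² = [[2, 2, 0, 0, 0], [2, 2, 0, 0, 0], [0, 0, 2, 2, 0], [0, 0, 2, 2, 0], [0, 0, 0, 0, 0]]
M³ = [[0, 0, 4, 4, 0], [0, 0, 4, 4, 0], [4, 4, 0, 0, 0], [4, 4, 0, 0, 0], [0, 0, 0, 0, 0]]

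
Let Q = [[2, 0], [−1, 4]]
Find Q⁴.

Q² = [[4, 0], [−6, 16]]
Q³ = [[8, 0], [−28, 64]]
Q⁴ = [[16, 0], [−120, 256]]

[[16, 0], [−120, 256]]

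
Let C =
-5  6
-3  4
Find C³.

tr C = -1 and det C = -2, so the characteristic polynomial is λ² − (-1)λ + (-2) with roots 1 and -2.
Eigenvectors give P = [[1, 2], [1, 1]] with P⁻¹ = [[-1, 2], [1, -1]], and C = P·diag(1, -2)·P⁻¹.
Then C³ = P·diag(1, -8)·P⁻¹ = [[1, -16], [1, -8]] · [[-1, 2], [1, -1]] = [[-17, 18], [-9, 10]].

[[-17, 18], [-9, 10]]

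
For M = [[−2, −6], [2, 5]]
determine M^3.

[[−20, −42], [14, 29]]

tr M = 3 and det M = 2, so the characteristic polynomial is λ² − (3)λ + (2) with roots 1 and 2.
Eigenvectors give P = [[−2, −3], [1, 2]] with P⁻¹ = [[−2, −3], [1, 2]], and M = P·diag(1, 2)·P⁻¹.
Then M^3 = P·diag(1, 8)·P⁻¹ = [[−2, −24], [1, 16]] · [[−2, −3], [1, 2]] = [[−20, −42], [14, 29]].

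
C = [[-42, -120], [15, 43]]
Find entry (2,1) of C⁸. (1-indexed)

tr C = 1 and det C = -6, so the characteristic polynomial is λ² − (1)λ + (-6) with roots -2 and 3.
Eigenvectors give P = [[-3, -8], [1, 3]] with P⁻¹ = [[-3, -8], [1, 3]], and C = P·diag(-2, 3)·P⁻¹.
Then C⁸ = P·diag(256, 6561)·P⁻¹ = [[-768, -52488], [256, 19683]] · [[-3, -8], [1, 3]] = [[-50184, -151320], [18915, 57001]].

18915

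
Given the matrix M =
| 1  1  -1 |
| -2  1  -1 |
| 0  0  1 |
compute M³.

[[-5, 1, -4], [-2, -5, 5], [0, 0, 1]]

M² = [[-1, 2, -3], [-4, -1, 0], [0, 0, 1]]
M³ = [[-5, 1, -4], [-2, -5, 5], [0, 0, 1]]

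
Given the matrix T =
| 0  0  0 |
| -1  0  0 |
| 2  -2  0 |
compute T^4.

T is strictly triangular, hence nilpotent: T^3 = 0, so T^4 = 0.

[[0, 0, 0], [0, 0, 0], [0, 0, 0]]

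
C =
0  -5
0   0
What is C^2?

C is strictly triangular, hence nilpotent: C^2 = 0, so C^2 = 0.

[[0, 0], [0, 0]]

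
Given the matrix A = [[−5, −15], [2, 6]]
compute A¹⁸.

[[−5, −15], [2, 6]]

A² = A (a projection; rank 1, trace 1), so A¹⁸ = A.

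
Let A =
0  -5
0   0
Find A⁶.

A is strictly triangular, hence nilpotent: A² = 0, so A⁶ = 0.

[[0, 0], [0, 0]]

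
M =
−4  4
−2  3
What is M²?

[[8, −4], [2, 1]]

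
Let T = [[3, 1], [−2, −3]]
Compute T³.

[[21, 7], [−14, −21]]

T² = [[7, 0], [0, 7]]
T³ = [[21, 7], [−14, −21]]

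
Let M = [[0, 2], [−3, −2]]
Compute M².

[[−6, −4], [6, −2]]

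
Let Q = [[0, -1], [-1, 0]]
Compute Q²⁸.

[[1, 0], [0, 1]]

Q² = I (check: tr Q = 0 and det Q = -1), so Q²⁸ = I since 28 is even.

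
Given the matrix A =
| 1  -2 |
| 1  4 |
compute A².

[[-1, -10], [5, 14]]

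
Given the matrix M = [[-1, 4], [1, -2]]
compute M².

[[5, -12], [-3, 8]]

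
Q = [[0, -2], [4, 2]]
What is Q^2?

[[-8, -4], [8, -4]]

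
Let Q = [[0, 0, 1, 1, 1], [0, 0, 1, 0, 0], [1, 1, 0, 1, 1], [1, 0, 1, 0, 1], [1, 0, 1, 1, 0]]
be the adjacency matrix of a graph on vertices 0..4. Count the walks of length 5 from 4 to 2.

The number of length-5 walks from vertex 4 to vertex 2 is entry (4,2) of Q⁵, where Q is the adjacency matrix.
Q² = [[3, 1, 2, 2, 2], [1, 1, 0, 1, 1], [2, 0, 4, 2, 2], [2, 1, 2, 3, 2], [2, 1, 2, 2, 3]]
Q³ = [[6, 2, 8, 7, 7], [2, 0, 4, 2, 2], [8, 4, 6, 8, 8], [7, 2, 8, 6, 7], [7, 2, 8, 7, 6]]
Q⁴ = [[22, 8, 22, 21, 21], [8, 4, 6, 8, 8], [22, 6, 28, 22, 22], [21, 8, 22, 22, 21], [21, 8, 22, 21, 22]]
Q⁵ = [[64, 22, 72, 65, 65], [22, 6, 28, 22, 22], [72, 28, 72, 72, 72], [65, 22, 72, 64, 65], [65, 22, 72, 65, 64]]

72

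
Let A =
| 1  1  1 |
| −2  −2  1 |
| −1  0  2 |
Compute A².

[[−2, −1, 4], [1, 2, −2], [−3, −1, 3]]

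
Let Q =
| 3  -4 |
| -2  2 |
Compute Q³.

[[91, -108], [-54, 64]]

Q² = [[17, -20], [-10, 12]]
Q³ = [[91, -108], [-54, 64]]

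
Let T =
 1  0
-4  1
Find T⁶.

[[1, 0], [-24, 1]]

T = I + N where N = [[0, 0], [-4, 0]] is strictly lower-triangular, so N² = 0.
(I + N)⁶ = I + 6·N = [[1, 0], [-24, 1]].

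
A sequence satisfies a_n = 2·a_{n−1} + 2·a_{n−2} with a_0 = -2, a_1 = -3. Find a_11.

With companion matrix A = [[2, 2], [1, 0]], [a_n, a_{n−1}]ᵀ = A·[a_{n−1}, a_{n−2}]ᵀ, so [a_11, a_10]ᵀ = A¹⁰·[a_1, a_0]ᵀ.
A¹⁰ = [[18272, 13376], [6688, 4896]], giving [a_11, a_10]ᵀ = [[-81568], [-29856]].

-81568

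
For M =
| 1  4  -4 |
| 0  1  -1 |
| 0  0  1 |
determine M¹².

[[1, 48, -312], [0, 1, -12], [0, 0, 1]]

M = I + N where N = [[0, 4, -4], [0, 0, -1], [0, 0, 0]] is strictly upper-triangular, so N³ = 0.
(I + N)¹² = I + 12·N + 66·N² = [[1, 48, -312], [0, 1, -12], [0, 0, 1]].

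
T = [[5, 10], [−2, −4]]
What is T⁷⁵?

T² = T (a projection; rank 1, trace 1), so T⁷⁵ = T.

[[5, 10], [−2, −4]]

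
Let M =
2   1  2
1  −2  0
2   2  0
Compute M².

[[9, 4, 4], [0, 5, 2], [6, −2, 4]]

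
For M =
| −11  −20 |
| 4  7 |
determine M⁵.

tr M = −4 and det M = 3, so the characteristic polynomial is λ² − (−4)λ + (3) with roots −3 and −1.
Eigenvectors give P = [[−5, −2], [2, 1]] with P⁻¹ = [[−1, −2], [2, 5]], and M = P·diag(−3, −1)·P⁻¹.
Then M⁵ = P·diag(−243, −1)·P⁻¹ = [[1215, 2], [−486, −1]] · [[−1, −2], [2, 5]] = [[−1211, −2420], [484, 967]].

[[−1211, −2420], [484, 967]]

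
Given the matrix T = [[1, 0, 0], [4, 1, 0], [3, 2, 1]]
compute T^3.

[[1, 0, 0], [12, 1, 0], [33, 6, 1]]

T = I + N where N = [[0, 0, 0], [4, 0, 0], [3, 2, 0]] is strictly lower-triangular, so N^3 = 0.
(I + N)^3 = I + 3·N + 3·N^2 = [[1, 0, 0], [12, 1, 0], [33, 6, 1]].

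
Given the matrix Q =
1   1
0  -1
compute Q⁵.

Q² = I (check: tr Q = 0 and det Q = -1), so Q⁵ = Q since 5 is odd.

[[1, 1], [0, -1]]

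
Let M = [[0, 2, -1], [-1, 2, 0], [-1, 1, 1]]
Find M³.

M² = [[-1, 3, -1], [-2, 2, 1], [-2, 1, 2]]
M³ = [[-2, 3, 0], [-3, 1, 3], [-3, 0, 4]]

[[-2, 3, 0], [-3, 1, 3], [-3, 0, 4]]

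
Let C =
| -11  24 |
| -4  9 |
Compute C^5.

tr C = -2 and det C = -3, so the characteristic polynomial is λ² − (-2)λ + (-3) with roots -3 and 1.
Eigenvectors give P = [[3, -2], [1, -1]] with P⁻¹ = [[1, -2], [1, -3]], and C = P·diag(-3, 1)·P⁻¹.
Then C^5 = P·diag(-243, 1)·P⁻¹ = [[-729, -2], [-243, -1]] · [[1, -2], [1, -3]] = [[-731, 1464], [-244, 489]].

[[-731, 1464], [-244, 489]]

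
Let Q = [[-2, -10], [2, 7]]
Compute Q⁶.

tr Q = 5 and det Q = 6, so the characteristic polynomial is λ² − (5)λ + (6) with roots 3 and 2.
Eigenvectors give P = [[-2, 5], [1, -2]] with P⁻¹ = [[2, 5], [1, 2]], and Q = P·diag(3, 2)·P⁻¹.
Then Q⁶ = P·diag(729, 64)·P⁻¹ = [[-1458, 320], [729, -128]] · [[2, 5], [1, 2]] = [[-2596, -6650], [1330, 3389]].

[[-2596, -6650], [1330, 3389]]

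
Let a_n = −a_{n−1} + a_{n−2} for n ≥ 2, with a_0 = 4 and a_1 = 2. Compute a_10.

26

With companion matrix M = [[−1, 1], [1, 0]], [a_n, a_{n−1}]ᵀ = M·[a_{n−1}, a_{n−2}]ᵀ, so [a_10, a_9]ᵀ = M⁹·[a_1, a_0]ᵀ.
M⁹ = [[−55, 34], [34, −21]], giving [a_10, a_9]ᵀ = [[26], [−16]].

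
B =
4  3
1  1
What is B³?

B² = [[19, 15], [5, 4]]
B³ = [[91, 72], [24, 19]]

[[91, 72], [24, 19]]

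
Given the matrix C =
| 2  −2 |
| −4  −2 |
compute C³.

[[24, −24], [−48, −24]]

C² = [[12, 0], [0, 12]]
C³ = [[24, −24], [−48, −24]]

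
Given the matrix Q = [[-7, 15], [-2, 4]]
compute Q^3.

[[-43, 105], [-14, 34]]

tr Q = -3 and det Q = 2, so the characteristic polynomial is λ² − (-3)λ + (2) with roots -2 and -1.
Eigenvectors give P = [[3, 5], [1, 2]] with P⁻¹ = [[2, -5], [-1, 3]], and Q = P·diag(-2, -1)·P⁻¹.
Then Q^3 = P·diag(-8, -1)·P⁻¹ = [[-24, -5], [-8, -2]] · [[2, -5], [-1, 3]] = [[-43, 105], [-14, 34]].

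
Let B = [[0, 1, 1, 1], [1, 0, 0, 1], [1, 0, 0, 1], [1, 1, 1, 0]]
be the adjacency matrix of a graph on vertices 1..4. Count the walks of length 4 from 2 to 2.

The number of length-4 walks from vertex 2 to vertex 2 is entry (2,2) of B⁴, where B is the adjacency matrix.
B² = [[3, 1, 1, 2], [1, 2, 2, 1], [1, 2, 2, 1], [2, 1, 1, 3]]
B³ = [[4, 5, 5, 5], [5, 2, 2, 5], [5, 2, 2, 5], [5, 5, 5, 4]]
B⁴ = [[15, 9, 9, 14], [9, 10, 10, 9], [9, 10, 10, 9], [14, 9, 9, 15]]

10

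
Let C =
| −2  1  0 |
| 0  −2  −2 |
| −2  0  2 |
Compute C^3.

C^2 = [[4, −4, −2], [4, 4, 0], [0, −2, 4]]
C^3 = [[−4, 12, 4], [−8, −4, −8], [−8, 4, 12]]

[[−4, 12, 4], [−8, −4, −8], [−8, 4, 12]]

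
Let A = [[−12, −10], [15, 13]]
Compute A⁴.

[[−114, −130], [195, 211]]

tr A = 1 and det A = −6, so the characteristic polynomial is λ² − (1)λ + (−6) with roots 3 and −2.
Eigenvectors give P = [[−2, −1], [3, 1]] with P⁻¹ = [[1, 1], [−3, −2]], and A = P·diag(3, −2)·P⁻¹.
Then A⁴ = P·diag(81, 16)·P⁻¹ = [[−162, −16], [243, 16]] · [[1, 1], [−3, −2]] = [[−114, −130], [195, 211]].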